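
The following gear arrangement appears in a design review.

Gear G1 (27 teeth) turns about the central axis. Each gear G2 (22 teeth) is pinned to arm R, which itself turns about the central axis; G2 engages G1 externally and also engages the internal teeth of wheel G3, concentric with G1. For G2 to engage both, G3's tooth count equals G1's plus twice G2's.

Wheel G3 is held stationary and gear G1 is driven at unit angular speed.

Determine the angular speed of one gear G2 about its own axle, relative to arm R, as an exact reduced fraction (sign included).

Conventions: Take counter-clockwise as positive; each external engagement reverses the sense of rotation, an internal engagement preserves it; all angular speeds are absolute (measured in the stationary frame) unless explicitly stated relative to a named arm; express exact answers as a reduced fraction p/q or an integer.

-1917/2156

planetary set (27T centre, 22T on arm, 71T internal) — Willis relation
ring teeth: 27 + 2·22 = 71
27(ω_sun−ω_arm) = −71(ω_ring−ω_arm),  ω_ring = 0, ω_sun = 1
27(1−ω_arm) = −71(0−ω_arm)  ⇒  98·ω_arm = 27  ⇒  ω_arm = 27/98
sun–planet mesh: 27·(1−27/98) = −22·(ω_p−ω_arm)  ⇒  ω_p−ω_arm = -1917/2156
exact speed ratio = -1917/2156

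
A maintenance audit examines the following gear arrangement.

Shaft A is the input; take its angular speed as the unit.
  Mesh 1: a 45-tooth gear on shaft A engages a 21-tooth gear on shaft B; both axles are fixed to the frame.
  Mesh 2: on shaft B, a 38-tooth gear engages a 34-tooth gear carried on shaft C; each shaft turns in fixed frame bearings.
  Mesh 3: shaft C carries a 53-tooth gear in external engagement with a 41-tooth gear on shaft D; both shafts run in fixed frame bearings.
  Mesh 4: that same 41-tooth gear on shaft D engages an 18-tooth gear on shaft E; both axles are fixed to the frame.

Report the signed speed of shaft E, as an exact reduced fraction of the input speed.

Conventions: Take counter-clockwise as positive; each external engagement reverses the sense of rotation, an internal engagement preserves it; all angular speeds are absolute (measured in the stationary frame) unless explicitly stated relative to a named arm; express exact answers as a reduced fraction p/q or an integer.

4-mesh fixed-axis compound train (all bearings frame-fixed)
mesh 1 [45T→21T]: |ω|/ω_in = 1×45/21 = 15/7, sense flips to −
mesh 2 [38T→34T]: |ω|/ω_in = (15/7)×38/34 = 285/119, sense flips to +
mesh 3 [53T→41T]: |ω|/ω_in = (285/119)×53/41 = 15105/4879, sense flips to −
mesh 4 [41T→18T]: |ω|/ω_in = (15105/4879)×41/18 = 5035/714, sense flips to +
signed output speed (× input speed) = 5035/714

5035/714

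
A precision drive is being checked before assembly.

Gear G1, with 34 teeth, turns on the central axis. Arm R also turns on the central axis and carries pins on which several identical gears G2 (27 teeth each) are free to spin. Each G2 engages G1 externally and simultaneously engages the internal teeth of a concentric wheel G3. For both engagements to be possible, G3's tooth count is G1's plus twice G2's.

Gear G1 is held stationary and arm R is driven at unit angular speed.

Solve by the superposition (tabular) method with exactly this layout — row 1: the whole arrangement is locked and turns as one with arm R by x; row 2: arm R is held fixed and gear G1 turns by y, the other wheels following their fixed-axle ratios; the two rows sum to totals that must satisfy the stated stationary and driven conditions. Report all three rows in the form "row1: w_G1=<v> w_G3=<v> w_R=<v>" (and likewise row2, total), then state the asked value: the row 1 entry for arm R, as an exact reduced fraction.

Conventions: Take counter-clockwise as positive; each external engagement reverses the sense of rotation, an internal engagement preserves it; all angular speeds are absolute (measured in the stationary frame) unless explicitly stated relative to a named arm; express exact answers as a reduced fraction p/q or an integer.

row1: w_G1=1 w_G3=1 w_R=1
row2: w_G1=-1 w_G3=17/44 w_R=0
total: w_G1=0 w_G3=61/44 w_R=1
asked value: 1

planetary set (34T centre, 27T on arm, 88T internal) — Willis relation
row 1 (train locked, turned with arm): all members turn x
row 2: sun turns y, ring = −(34/88)·y, arm 0
boundary: total ω_sun = x + y = 0 and total ω_arm = x = 1  ⇒  y = -1, x = 1
row 2 ring = −(34/88)·(-1) = 17/44
totals (row 1 + row 2): sun 1 + (-1) = 0, ring 1 + 17/44 = 61/44, arm 1 + 0 = 1
asked cell (row1, arm) = 1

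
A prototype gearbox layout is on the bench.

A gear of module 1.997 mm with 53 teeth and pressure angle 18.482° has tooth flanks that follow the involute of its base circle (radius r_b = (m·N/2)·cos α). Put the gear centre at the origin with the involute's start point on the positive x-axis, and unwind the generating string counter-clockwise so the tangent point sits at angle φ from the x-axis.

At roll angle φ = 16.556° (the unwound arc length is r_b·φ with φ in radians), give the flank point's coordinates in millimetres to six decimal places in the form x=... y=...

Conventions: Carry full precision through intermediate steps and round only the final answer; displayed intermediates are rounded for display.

single-mesh involute tooth geometry (53T wheel at module 1.997)
pitch radius r_p = m·N/2 = 1.997·53/2 = 52.920500
base radius r_b = r_p·cos α = 52.920500·cos 18.482° = 50.191035
roll angle φ = 16.556° = 0.28895671 rad
x = r_b·(cos φ + φ·sin φ) = 52.242873
y = r_b·(sin φ − φ·cos φ) = 0.400288

x=52.242873 y=0.400288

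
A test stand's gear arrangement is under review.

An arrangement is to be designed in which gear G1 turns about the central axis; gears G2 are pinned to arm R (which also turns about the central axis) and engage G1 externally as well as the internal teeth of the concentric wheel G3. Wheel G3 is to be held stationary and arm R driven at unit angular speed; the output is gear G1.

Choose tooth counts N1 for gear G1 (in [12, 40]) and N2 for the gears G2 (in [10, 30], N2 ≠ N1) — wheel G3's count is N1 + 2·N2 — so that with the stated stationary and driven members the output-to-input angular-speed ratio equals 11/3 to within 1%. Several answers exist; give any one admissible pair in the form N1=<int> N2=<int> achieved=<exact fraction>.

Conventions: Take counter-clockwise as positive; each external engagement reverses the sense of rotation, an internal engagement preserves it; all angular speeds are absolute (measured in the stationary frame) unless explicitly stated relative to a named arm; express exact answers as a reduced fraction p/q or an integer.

design class (target 11/3): planetary set
Willis with ω_ring = 0: ω_sun/ω_arm = (N1+N3)/N1; set equal to 11/3  ⇒  N3/N1 = 11/3 − 1 = 8/3
N3 = N1 + 2·N2  ⇒  N2/N1 = (N3/N1 − 1)/2 = (8/3 − 1)/2 = 5/6
smallest multiple with N1 ≥ 12 and N2 ≥ 10: k = 2  ⇒  N1 = 2·6 = 12, N2 = 2·5 = 10 (N1 ≤ 40, N2 ≤ 30, N2 ≠ N1 ✓), N3 = 12 + 2·10 = 32
check: (N1+N3)/N1 with N1 = 12, N3 = 32 gives 11/3; |achieved − target| = 0 ≤ 11/300 ✓

N1=12 N2=10 achieved=11/3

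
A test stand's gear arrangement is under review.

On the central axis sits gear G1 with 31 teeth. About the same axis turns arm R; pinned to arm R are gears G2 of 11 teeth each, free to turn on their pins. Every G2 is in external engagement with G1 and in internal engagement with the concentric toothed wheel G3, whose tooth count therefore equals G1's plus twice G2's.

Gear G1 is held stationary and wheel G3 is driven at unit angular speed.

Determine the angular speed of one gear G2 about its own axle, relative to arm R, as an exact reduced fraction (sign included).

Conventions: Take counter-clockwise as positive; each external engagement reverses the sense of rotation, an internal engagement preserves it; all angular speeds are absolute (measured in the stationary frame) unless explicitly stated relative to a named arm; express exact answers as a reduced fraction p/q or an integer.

recognized (axles ride arm R): planetary set, 31/11/53 teeth
ring teeth: 31 + 2·11 = 53
31(ω_sun−ω_arm) = −53(ω_ring−ω_arm),  ω_sun = 0, ω_ring = 1
31(0−ω_arm) = −53(1−ω_arm)  ⇒  84·ω_arm = 53  ⇒  ω_arm = 53/84
sun–planet mesh: 31·(0−53/84) = −11·(ω_p−ω_arm)  ⇒  ω_p−ω_arm = 1643/924
exact speed ratio = 1643/924

1643/924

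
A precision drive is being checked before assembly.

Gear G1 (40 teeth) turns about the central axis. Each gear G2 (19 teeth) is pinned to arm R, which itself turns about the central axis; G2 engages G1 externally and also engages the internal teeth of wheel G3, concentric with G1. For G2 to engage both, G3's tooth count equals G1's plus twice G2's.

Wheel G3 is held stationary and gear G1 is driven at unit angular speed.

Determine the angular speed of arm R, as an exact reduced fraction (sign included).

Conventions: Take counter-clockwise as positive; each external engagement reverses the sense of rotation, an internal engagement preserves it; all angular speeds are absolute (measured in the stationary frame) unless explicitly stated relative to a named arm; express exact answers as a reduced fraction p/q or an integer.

20/59

class = planetary set [G3 = 40+2·19 = 78; Willis about the carrier]
ring teeth: 40 + 2·19 = 78
40(ω_sun−ω_arm) = −78(ω_ring−ω_arm),  ω_ring = 0, ω_sun = 1
40(1−ω_arm) = −78(0−ω_arm)  ⇒  118·ω_arm = 40  ⇒  ω_arm = 20/59
exact speed ratio = 20/59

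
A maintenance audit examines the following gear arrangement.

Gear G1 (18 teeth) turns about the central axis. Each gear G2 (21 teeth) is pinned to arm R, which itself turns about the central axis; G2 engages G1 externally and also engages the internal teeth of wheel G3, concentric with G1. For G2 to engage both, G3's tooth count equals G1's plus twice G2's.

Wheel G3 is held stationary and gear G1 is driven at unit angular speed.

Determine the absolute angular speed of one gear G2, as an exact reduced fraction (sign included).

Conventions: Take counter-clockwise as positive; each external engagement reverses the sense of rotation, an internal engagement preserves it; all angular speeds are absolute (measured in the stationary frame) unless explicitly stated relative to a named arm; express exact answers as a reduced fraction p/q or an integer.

-3/7

topology: planetary set — G1 18T / G2 21T / G3 60T, arm = carrier (Willis)
ring teeth: 18 + 2·21 = 60
18(ω_sun−ω_arm) = −60(ω_ring−ω_arm),  ω_ring = 0, ω_sun = 1
18(1−ω_arm) = −60(0−ω_arm)  ⇒  78·ω_arm = 18  ⇒  ω_arm = 3/13
sun–planet mesh: 18·(1−3/13) = −21·(ω_p−ω_arm)  ⇒  ω_p−ω_arm = -60/91
ω_p = 3/13 − 60/91 = -3/7
exact speed ratio = -3/7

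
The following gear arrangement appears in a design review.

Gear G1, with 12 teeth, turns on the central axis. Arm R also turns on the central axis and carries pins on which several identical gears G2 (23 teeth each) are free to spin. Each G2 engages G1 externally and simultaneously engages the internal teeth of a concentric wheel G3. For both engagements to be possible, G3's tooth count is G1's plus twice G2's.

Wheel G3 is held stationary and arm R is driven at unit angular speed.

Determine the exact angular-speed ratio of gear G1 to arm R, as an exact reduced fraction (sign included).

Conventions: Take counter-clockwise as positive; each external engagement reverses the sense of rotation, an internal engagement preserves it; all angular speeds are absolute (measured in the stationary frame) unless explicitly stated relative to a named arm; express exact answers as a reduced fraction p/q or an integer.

recognized (axles ride arm R): planetary set, 12/23/58 teeth
ring teeth: 12 + 2·23 = 58
12(ω_sun−ω_arm) = −58(ω_ring−ω_arm),  ω_ring = 0, ω_arm = 1
ω_sun = 1 − (58/12)(0−1) = 35/6
ω_out/ω_in = 35/6

35/6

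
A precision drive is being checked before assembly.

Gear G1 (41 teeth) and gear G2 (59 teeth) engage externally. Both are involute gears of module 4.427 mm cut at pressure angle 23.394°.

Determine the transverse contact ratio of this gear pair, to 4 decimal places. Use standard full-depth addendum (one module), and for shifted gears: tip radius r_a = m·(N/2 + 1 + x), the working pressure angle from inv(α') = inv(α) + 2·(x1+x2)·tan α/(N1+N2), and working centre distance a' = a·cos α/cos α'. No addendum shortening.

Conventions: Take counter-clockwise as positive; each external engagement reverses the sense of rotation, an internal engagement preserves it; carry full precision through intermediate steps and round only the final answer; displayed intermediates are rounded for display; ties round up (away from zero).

recognized (one external pair, fixed centres): single-mesh tooth geometry, m = 4.427, N1 = 41, N2 = 59
base radii: r_b1 = 83.293218, r_b2 = 119.860973
tip radii: r_a1 = 95.180500, r_a2 = 135.023500
no profile shift: α' = α, a' = a
action lengths: √(r_a1²−r_b1²) = 46.060475, √(r_a2²−r_b2²) = 62.166653
base pitch p_b = π·m·cos α = 12.764554
CR = (46.060475 + 62.166653 − 221.350000·sin 23.39400°)/12.764554 = 1.593453
contact ratio ≈ 1.5935

1.5935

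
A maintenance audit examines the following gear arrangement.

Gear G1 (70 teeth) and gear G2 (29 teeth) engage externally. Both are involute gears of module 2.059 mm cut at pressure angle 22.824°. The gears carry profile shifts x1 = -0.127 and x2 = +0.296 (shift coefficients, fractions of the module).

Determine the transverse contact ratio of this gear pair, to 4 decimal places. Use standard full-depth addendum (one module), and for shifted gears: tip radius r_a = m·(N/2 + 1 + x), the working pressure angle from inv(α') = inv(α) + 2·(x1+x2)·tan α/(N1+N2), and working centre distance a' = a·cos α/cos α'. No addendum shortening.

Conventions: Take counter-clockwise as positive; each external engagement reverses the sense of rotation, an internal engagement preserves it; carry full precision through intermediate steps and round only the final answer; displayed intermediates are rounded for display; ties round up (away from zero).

1.5479

class = single-mesh tooth geometry [involute pair 70T × 29T, m = 2.059]
base radii: r_b1 = 66.422364, r_b2 = 27.517837
tip radii: r_a1 = 73.862507, r_a2 = 32.523964
inv(α') = inv(22.824°) + 2·(-0.127+0.296)·tan α/(70+29) = 0.02393718  ⇒  α' = 23.27862°
a' = a·cos α / cos α' = 101.9205·cos 22.824°/cos 23.27862° = 102.265211
action lengths: √(r_a1²−r_b1²) = 32.306957, √(r_a2²−r_b2²) = 17.337154
base pitch p_b = π·m·cos α = 5.962057
CR = (32.306957 + 17.337154 − 102.265211·sin 23.27862°)/5.962057 = 1.547891
contact ratio ≈ 1.5479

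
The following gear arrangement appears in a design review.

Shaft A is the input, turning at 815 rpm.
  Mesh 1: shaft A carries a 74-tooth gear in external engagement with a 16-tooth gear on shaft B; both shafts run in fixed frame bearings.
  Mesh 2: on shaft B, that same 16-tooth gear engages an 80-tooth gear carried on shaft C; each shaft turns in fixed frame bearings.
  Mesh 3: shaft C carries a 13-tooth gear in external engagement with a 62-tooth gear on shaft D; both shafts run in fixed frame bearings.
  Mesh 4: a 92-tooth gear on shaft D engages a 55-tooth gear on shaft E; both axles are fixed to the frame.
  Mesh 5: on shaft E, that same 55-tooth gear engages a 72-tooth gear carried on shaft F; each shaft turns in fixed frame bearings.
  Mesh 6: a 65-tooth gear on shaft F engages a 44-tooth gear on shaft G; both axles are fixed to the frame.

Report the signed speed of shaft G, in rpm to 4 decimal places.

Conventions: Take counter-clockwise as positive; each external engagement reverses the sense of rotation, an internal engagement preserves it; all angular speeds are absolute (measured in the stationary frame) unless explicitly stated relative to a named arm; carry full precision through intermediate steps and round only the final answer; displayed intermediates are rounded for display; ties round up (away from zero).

recognized (7 fixed axles, 6 meshes): fixed-axis compound train
mesh 1 [74T→16T]: ω = 815.0000×74/16 = 3769.3750 rpm, sense flips to −
mesh 2 [16T→80T]: ω = 3769.3750×16/80 = 753.8750 rpm, sense flips to +
mesh 3 [13T→62T]: ω = 753.8750×13/62 = 158.0706 rpm, sense flips to −
mesh 4 [92T→55T]: ω = 158.0706×92/55 = 264.4089 rpm, sense flips to +
mesh 5 [55T→72T]: ω = 264.4089×55/72 = 201.9791 rpm, sense flips to −
mesh 6 [65T→44T]: ω = 201.9791×65/44 = 298.3781 rpm, sense flips to +
signed output speed = +298.3781 rpm

+298.3781 rpm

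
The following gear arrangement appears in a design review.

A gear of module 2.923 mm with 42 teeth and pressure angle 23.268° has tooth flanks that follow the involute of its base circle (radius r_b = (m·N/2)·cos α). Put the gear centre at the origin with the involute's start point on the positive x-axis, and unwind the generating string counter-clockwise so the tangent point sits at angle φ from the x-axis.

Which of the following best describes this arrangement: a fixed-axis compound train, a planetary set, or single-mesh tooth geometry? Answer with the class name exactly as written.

single-mesh tooth geometry

recognized (one wheel, involute flank): single-mesh tooth geometry, m = 2.923, N = 42
classification: single-mesh tooth geometry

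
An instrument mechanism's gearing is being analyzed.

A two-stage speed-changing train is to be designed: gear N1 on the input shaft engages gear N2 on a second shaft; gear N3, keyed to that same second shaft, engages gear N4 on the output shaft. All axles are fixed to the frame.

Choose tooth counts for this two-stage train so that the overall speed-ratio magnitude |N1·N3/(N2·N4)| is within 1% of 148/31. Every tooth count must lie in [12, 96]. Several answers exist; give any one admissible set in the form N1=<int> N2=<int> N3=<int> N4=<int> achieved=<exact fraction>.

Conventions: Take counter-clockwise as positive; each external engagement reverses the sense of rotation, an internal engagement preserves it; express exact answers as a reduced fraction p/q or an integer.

2-stage fixed-axis compound train for ratio 148/31
target = 148/31 in lowest terms: an exact hit needs N1·N3 = k·148 and N2·N4 = k·31 for one integer k, every count in [12, 96]; additionally prefer no 1:1 stage (N1 ≠ N2, N3 ≠ N4)
k = 1…11: no 1:1-free in-range split of k·148 and k·31 into factor pairs; take k = 12
k = 12: N1·N3 = 1776 = 24·74, N2·N4 = 372 = 12·31
achieved = 24·74/(12·31) = 148/31; |achieved − target| = 0 ≤ 37/775 ✓

N1=24 N2=12 N3=74 N4=31 achieved=148/31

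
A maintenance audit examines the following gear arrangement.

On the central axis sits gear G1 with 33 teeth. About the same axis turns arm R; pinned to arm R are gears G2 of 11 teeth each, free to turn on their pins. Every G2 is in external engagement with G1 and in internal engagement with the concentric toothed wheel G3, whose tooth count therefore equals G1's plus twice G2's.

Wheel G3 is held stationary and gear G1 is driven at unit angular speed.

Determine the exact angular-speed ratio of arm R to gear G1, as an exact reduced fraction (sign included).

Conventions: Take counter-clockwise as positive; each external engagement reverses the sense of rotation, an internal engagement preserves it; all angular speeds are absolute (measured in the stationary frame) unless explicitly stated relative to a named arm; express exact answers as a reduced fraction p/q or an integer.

3/8

planetary set (33T centre, 11T on arm, 55T internal) — Willis relation
ring teeth: 33 + 2·11 = 55
33(ω_sun−ω_arm) = −55(ω_ring−ω_arm),  ω_ring = 0, ω_sun = 1
33(1−ω_arm) = −55(0−ω_arm)  ⇒  88·ω_arm = 33  ⇒  ω_arm = 3/8
ω_out/ω_in = 3/8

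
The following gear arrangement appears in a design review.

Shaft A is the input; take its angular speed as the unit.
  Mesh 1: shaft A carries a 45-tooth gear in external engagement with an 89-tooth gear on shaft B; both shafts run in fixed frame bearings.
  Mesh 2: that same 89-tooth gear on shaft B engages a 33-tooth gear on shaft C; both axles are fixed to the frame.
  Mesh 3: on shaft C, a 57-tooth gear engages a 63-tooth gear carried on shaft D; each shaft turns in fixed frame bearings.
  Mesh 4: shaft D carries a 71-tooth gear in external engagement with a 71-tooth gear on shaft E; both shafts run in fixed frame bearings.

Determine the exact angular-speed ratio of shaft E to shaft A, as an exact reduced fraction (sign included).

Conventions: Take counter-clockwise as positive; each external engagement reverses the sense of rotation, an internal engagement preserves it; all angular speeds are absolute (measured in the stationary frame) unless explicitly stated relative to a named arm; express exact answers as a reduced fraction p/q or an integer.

class = fixed-axis compound train [4 meshes; 4 ratios multiply, 4 sense flips]
mesh 1 [45T→89T]: running ratio 45/89, sense −
mesh 2 [89T→33T]: running ratio 15/11, sense +
mesh 3 [57T→63T]: running ratio 95/77, sense −
mesh 4 [71T→71T]: running ratio 95/77, sense +
ω_out/ω_in = 95/77

95/77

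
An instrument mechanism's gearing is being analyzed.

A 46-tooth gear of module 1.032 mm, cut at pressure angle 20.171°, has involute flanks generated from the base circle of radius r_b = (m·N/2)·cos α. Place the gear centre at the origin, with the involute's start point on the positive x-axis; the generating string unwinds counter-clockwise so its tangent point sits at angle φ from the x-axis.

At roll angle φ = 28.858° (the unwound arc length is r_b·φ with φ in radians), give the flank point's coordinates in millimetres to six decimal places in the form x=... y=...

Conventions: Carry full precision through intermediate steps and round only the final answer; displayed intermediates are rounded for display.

x=24.929528 y=0.925063

topology: single-mesh involute geometry — m = 1.032, N = 46
pitch radius r_p = m·N/2 = 1.032·46/2 = 23.736000
base radius r_b = r_p·cos α = 23.736000·cos 20.171° = 22.280216
roll angle φ = 28.858° = 0.50366712 rad
x = r_b·(cos φ + φ·sin φ) = 24.929528
y = r_b·(sin φ − φ·cos φ) = 0.925063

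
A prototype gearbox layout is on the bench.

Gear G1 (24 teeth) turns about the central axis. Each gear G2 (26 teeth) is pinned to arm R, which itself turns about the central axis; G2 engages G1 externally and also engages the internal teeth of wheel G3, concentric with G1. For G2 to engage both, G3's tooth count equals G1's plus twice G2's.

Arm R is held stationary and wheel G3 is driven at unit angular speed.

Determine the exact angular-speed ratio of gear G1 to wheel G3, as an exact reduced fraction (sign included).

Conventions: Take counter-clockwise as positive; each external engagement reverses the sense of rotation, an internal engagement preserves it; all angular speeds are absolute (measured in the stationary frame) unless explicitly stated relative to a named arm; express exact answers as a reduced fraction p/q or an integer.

-19/6

topology: planetary set — G1 24T / G2 26T / G3 76T, arm = carrier (Willis)
ring teeth: 24 + 2·26 = 76
24(ω_sun−ω_arm) = −76(ω_ring−ω_arm),  ω_arm = 0, ω_ring = 1
ω_sun = 0 − (76/24)(1−0) = -19/6
ω_out/ω_in = -19/6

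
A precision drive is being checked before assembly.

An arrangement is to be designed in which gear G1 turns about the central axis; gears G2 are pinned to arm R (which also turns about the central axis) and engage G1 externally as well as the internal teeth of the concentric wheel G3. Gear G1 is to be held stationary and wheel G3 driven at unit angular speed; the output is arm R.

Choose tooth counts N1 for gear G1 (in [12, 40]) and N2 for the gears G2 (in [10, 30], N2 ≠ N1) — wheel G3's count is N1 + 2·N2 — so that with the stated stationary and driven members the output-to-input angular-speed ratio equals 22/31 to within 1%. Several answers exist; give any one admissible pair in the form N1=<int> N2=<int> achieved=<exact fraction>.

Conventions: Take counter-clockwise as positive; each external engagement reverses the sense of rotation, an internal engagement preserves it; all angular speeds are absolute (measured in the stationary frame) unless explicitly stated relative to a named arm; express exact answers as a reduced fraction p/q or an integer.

planetary set to be sized for 22/31 (Willis relation)
Willis with ω_sun = 0: ω_arm/ω_ring = N3/(N1+N3); set equal to 22/31  ⇒  N3/N1 = (22/31)/(1 − 22/31) = 22/9
N3 = N1 + 2·N2  ⇒  N2/N1 = (N3/N1 − 1)/2 = (22/9 − 1)/2 = 13/18
smallest multiple with N1 ≥ 12 and N2 ≥ 10: k = 1  ⇒  N1 = 1·18 = 18, N2 = 1·13 = 13 (N1 ≤ 40, N2 ≤ 30, N2 ≠ N1 ✓), N3 = 18 + 2·13 = 44
check: N3/(N1+N3) with N1 = 18, N3 = 44 gives 22/31; |achieved − target| = 0 ≤ 11/1550 ✓

N1=18 N2=13 achieved=22/31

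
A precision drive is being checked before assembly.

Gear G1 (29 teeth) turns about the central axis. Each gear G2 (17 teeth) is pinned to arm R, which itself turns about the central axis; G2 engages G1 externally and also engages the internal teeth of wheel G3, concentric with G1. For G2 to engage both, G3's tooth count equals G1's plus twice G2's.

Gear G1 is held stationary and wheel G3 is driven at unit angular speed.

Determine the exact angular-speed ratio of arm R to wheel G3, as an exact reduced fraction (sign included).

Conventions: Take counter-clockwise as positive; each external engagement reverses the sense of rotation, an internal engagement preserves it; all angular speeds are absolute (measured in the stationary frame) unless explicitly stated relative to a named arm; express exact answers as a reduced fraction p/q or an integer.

recognized (axles ride arm R): planetary set, 29/17/63 teeth
ring teeth: 29 + 2·17 = 63
29(ω_sun−ω_arm) = −63(ω_ring−ω_arm),  ω_sun = 0, ω_ring = 1
29(0−ω_arm) = −63(1−ω_arm)  ⇒  92·ω_arm = 63  ⇒  ω_arm = 63/92
ω_out/ω_in = 63/92

63/92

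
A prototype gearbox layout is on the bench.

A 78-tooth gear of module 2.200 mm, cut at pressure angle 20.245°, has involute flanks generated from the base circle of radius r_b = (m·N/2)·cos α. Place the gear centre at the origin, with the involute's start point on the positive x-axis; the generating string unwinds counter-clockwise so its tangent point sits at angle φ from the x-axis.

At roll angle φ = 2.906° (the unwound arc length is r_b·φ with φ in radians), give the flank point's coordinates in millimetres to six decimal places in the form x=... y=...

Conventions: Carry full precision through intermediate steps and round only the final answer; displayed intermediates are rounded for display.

topology: single-mesh involute geometry — m = 2.200, N = 78
pitch radius r_p = m·N/2 = 2.200·78/2 = 85.800000
base radius r_b = r_p·cos α = 85.800000·cos 20.245° = 80.499408
roll angle φ = 2.906° = 0.05071927 rad
x = r_b·(cos φ + φ·sin φ) = 80.602881
y = r_b·(sin φ − φ·cos φ) = 0.003500

x=80.602881 y=0.003500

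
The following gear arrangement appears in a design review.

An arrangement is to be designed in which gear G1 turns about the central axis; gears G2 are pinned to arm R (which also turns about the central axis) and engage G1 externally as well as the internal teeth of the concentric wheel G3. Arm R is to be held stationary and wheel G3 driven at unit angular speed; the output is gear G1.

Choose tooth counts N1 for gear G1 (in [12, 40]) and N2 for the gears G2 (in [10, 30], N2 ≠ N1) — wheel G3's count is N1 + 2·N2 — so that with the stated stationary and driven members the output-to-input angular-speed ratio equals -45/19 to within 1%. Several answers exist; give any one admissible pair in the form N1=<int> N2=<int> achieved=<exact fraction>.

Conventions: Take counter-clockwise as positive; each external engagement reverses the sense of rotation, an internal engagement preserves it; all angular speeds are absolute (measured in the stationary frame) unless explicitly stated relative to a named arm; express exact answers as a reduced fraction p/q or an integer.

N1=19 N2=13 achieved=-45/19

design class (target -45/19): planetary set
Willis with ω_arm = 0: ω_sun/ω_ring = −N3/N1; set equal to -45/19  ⇒  N3/N1 = −(-45/19) = 45/19
N3 = N1 + 2·N2  ⇒  N2/N1 = (N3/N1 − 1)/2 = (45/19 − 1)/2 = 13/19
smallest multiple with N1 ≥ 12 and N2 ≥ 10: k = 1  ⇒  N1 = 1·19 = 19, N2 = 1·13 = 13 (N1 ≤ 40, N2 ≤ 30, N2 ≠ N1 ✓), N3 = 19 + 2·13 = 45
check: −N3/N1 with N1 = 19, N3 = 45 gives -45/19; |achieved − target| = 0 ≤ 9/380 ✓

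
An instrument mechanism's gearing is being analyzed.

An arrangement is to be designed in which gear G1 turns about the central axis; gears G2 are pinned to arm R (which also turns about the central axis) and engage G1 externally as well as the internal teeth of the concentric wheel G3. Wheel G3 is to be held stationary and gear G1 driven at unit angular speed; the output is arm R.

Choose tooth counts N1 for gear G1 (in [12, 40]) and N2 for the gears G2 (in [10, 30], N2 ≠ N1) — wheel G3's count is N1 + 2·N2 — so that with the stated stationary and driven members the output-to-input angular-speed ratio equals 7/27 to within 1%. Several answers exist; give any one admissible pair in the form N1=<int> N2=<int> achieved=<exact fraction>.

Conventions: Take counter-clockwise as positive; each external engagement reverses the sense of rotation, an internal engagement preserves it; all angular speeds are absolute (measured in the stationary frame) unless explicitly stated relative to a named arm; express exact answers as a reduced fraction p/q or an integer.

design class (target 7/27): planetary set
Willis with ω_ring = 0: ω_arm/ω_sun = N1/(N1+N3); set equal to 7/27  ⇒  N3/N1 = 1/(7/27) − 1 = 20/7
N3 = N1 + 2·N2  ⇒  N2/N1 = (N3/N1 − 1)/2 = (20/7 − 1)/2 = 13/14
smallest multiple with N1 ≥ 12 and N2 ≥ 10: k = 1  ⇒  N1 = 1·14 = 14, N2 = 1·13 = 13 (N1 ≤ 40, N2 ≤ 30, N2 ≠ N1 ✓), N3 = 14 + 2·13 = 40
check: N1/(N1+N3) with N1 = 14, N3 = 40 gives 7/27; |achieved − target| = 0 ≤ 7/2700 ✓

N1=14 N2=13 achieved=7/27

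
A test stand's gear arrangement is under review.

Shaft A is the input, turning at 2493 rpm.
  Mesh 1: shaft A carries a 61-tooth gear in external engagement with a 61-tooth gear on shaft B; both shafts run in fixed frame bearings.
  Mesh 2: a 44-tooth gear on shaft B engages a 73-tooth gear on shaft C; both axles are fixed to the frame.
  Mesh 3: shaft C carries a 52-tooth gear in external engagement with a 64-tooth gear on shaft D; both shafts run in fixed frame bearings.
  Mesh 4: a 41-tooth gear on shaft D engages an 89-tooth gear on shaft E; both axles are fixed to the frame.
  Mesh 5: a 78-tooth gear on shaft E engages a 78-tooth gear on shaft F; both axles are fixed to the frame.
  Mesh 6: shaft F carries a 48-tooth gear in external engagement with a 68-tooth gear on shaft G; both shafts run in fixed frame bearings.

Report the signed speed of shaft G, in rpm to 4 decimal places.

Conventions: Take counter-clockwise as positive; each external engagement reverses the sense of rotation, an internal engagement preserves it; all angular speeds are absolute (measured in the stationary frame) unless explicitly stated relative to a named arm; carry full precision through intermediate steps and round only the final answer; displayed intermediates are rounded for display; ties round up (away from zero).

+397.0102 rpm

recognized (7 fixed axles, 6 meshes): fixed-axis compound train
mesh 1 [61T→61T]: ω = 2493.0000×61/61 = 2493.0000 rpm, sense flips to −
mesh 2 [44T→73T]: ω = 2493.0000×44/73 = 1502.6301 rpm, sense flips to +
mesh 3 [52T→64T]: ω = 1502.6301×52/64 = 1220.8870 rpm, sense flips to −
mesh 4 [41T→89T]: ω = 1220.8870×41/89 = 562.4311 rpm, sense flips to +
mesh 5 [78T→78T]: ω = 562.4311×78/78 = 562.4311 rpm, sense flips to −
mesh 6 [48T→68T]: ω = 562.4311×48/68 = 397.0102 rpm, sense flips to +
signed output speed = +397.0102 rpm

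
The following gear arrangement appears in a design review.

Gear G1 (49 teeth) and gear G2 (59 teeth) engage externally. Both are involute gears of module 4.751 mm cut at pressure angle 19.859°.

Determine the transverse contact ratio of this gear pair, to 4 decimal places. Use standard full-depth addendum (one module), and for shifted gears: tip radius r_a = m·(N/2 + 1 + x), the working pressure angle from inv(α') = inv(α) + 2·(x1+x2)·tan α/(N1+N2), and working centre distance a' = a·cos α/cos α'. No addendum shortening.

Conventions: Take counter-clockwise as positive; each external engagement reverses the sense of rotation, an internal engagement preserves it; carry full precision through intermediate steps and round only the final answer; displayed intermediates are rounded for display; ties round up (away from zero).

1.7744

single-mesh involute tooth geometry (49T engaging 59T at module 4.751)
base radii: r_b1 = 109.477391, r_b2 = 131.819716
tip radii: r_a1 = 121.150500, r_a2 = 144.905500
no profile shift: α' = α, a' = a
action lengths: √(r_a1²−r_b1²) = 51.885879, √(r_a2²−r_b2²) = 60.176128
base pitch p_b = π·m·cos α = 14.038097
CR = (51.885879 + 60.176128 − 256.554000·sin 19.85900°)/14.038097 = 1.774380
contact ratio ≈ 1.7744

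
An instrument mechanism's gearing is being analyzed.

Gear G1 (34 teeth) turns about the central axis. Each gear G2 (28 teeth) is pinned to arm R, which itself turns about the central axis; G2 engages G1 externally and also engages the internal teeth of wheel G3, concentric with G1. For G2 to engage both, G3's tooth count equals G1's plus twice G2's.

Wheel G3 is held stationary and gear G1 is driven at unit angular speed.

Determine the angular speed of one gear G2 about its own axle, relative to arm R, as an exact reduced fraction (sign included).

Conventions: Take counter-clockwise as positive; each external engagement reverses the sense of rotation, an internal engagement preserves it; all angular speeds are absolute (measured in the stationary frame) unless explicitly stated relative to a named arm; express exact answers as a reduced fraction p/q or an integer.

-765/868

recognized (axles ride arm R): planetary set, 34/28/90 teeth
ring teeth: 34 + 2·28 = 90
34(ω_sun−ω_arm) = −90(ω_ring−ω_arm),  ω_ring = 0, ω_sun = 1
34(1−ω_arm) = −90(0−ω_arm)  ⇒  124·ω_arm = 34  ⇒  ω_arm = 17/62
sun–planet mesh: 34·(1−17/62) = −28·(ω_p−ω_arm)  ⇒  ω_p−ω_arm = -765/868
exact speed ratio = -765/868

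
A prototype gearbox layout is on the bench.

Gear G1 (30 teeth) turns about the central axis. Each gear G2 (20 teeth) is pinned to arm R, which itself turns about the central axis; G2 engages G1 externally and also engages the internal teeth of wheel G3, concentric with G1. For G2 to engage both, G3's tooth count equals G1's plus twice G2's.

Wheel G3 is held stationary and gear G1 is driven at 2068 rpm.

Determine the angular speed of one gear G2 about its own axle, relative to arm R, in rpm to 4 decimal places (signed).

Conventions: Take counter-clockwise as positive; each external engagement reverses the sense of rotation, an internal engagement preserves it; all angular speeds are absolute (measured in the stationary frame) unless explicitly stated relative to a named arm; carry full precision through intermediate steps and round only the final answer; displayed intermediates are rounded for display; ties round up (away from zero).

planetary set (30T centre, 20T on arm, 70T internal) — Willis relation
normalise by the input: solve with ω_sun = 1, then scale by 2068 rpm
ring teeth: 30 + 2·20 = 70
30(ω_sun−ω_arm) = −70(ω_ring−ω_arm),  ω_ring = 0, ω_sun = 1
30(1−ω_arm) = −70(0−ω_arm)  ⇒  100·ω_arm = 30  ⇒  ω_arm = 3/10
sun–planet mesh: 30·(1−3/10) = −20·(ω_p−ω_arm)  ⇒  ω_p−ω_arm = -21/20
scale: ω_p−ω_arm = -21/20 × 2068 rpm = -2171.4000 rpm

-2171.4000 rpm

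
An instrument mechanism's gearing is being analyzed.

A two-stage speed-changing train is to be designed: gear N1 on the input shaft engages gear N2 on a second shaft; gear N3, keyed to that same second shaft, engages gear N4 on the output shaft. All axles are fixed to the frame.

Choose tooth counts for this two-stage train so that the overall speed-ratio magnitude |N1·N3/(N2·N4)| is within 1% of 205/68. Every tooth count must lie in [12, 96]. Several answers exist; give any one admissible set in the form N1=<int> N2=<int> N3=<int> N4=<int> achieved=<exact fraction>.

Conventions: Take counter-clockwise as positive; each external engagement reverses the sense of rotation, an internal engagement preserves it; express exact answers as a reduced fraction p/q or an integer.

topology: fixed-axis compound train — 2 stages, target 205/68
target = 205/68 in lowest terms: an exact hit needs N1·N3 = k·205 and N2·N4 = k·68 for one integer k, every count in [12, 96]; additionally prefer no 1:1 stage (N1 ≠ N2, N3 ≠ N4)
k = 1…2: no 1:1-free in-range split of k·205 and k·68 into factor pairs; take k = 3
k = 3: N1·N3 = 615 = 15·41, N2·N4 = 204 = 12·17
achieved = 15·41/(12·17) = 205/68; |achieved − target| = 0 ≤ 41/1360 ✓

N1=15 N2=12 N3=41 N4=17 achieved=205/68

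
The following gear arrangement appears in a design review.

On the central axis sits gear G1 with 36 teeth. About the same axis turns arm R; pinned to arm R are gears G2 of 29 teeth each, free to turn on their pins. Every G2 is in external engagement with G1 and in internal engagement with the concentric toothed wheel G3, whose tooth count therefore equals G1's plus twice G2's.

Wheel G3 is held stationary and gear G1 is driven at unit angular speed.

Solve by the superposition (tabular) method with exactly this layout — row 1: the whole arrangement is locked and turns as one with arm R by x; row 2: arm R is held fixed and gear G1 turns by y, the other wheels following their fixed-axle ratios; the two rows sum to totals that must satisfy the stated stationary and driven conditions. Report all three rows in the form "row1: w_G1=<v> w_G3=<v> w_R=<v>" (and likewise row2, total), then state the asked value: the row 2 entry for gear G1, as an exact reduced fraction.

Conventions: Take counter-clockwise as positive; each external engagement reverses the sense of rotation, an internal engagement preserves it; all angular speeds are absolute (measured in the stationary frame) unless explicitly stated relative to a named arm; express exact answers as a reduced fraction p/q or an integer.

recognized (axles ride arm R): planetary set, 36/29/94 teeth
superposition row 1 [locked train]: every member turns x
superposition row 2 [arm held]: sun y, ring −(36/94)·y, arm 0
boundary: total ω_ring = x − (36/94)·y = 0 and total ω_sun = x + y = 1  ⇒  y = 47/65, x = 18/65
row 2 ring = −(36/94)·47/65 = -18/65
totals (row 1 + row 2): sun 18/65 + 47/65 = 1, ring 18/65 + (-18/65) = 0, arm 18/65 + 0 = 18/65
asked cell (row2, sun) = 47/65

row1: w_G1=18/65 w_G3=18/65 w_R=18/65
row2: w_G1=47/65 w_G3=-18/65 w_R=0
total: w_G1=1 w_G3=0 w_R=18/65
asked value: 47/65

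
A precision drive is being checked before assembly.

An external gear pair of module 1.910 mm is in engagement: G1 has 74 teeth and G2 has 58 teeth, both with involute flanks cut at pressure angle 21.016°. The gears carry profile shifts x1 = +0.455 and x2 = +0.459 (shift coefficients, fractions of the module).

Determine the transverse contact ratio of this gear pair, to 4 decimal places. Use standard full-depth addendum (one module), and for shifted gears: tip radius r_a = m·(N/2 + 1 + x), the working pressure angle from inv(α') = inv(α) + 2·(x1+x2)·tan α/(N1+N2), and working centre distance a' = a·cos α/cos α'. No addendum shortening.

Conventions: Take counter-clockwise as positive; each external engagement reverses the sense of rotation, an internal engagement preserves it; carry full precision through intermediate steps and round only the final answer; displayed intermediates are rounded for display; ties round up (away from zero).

1.6558

single-mesh involute tooth geometry (74T engaging 58T at module 1.910)
base radii: r_b1 = 65.969054, r_b2 = 51.705475
tip radii: r_a1 = 73.449050, r_a2 = 58.176690
inv(α') = inv(21.016°) + 2·(+0.455+0.459)·tan α/(74+58) = 0.02270645  ⇒  α' = 22.89046°
a' = a·cos α / cos α' = 126.0600·cos 21.016°/cos 22.89046° = 127.733521
action lengths: √(r_a1²−r_b1²) = 32.293140, √(r_a2²−r_b2²) = 26.665917
base pitch p_b = π·m·cos α = 5.601294
CR = (32.293140 + 26.665917 − 127.733521·sin 22.89046°)/5.601294 = 1.655773
contact ratio ≈ 1.6558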